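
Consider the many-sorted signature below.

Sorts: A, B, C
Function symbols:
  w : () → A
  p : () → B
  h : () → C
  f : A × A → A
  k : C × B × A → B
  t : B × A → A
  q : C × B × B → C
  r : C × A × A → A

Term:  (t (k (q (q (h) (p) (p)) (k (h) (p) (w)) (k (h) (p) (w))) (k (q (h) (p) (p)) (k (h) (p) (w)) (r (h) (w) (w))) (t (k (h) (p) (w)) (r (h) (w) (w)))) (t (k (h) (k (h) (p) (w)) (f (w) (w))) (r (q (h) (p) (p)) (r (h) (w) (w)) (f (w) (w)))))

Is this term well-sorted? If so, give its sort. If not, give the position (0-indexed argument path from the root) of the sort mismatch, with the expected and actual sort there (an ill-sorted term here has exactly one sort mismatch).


        (h) : C
        (p) : B
        (p) : B
      (q (h) (p) (p)) : C
        (h) : C
        (p) : B
        (w) : A
      (k (h) (p) (w)) : B
        (h) : C
        (p) : B
        (w) : A
      (k (h) (p) (w)) : B
    (q (q (h) (p) (p)) (k (h) (p) (w)) (k (h) (p) (w))) : C
        (h) : C
        (p) : B
        (p) : B
      (q (h) (p) (p)) : C
        (h) : C
        (p) : B
        (w) : A
      (k (h) (p) (w)) : B
        (h) : C
        (w) : A
        (w) : A
      (r (h) (w) (w)) : A
    (k (q (h) (p) (p)) (k (h) (p) (w)) (r (h) (w) (w))) : B
        (h) : C
        (p) : B
        (w) : A
      (k (h) (p) (w)) : B
        (h) : C
        (w) : A
        (w) : A
      (r (h) (w) (w)) : A
    (t (k (h) (p) (w)) (r (h) (w) (w))) : A
  (k (q (q (h) (p) (p)) (k (h) (p) (w)) (k (h) (p) (w))) (k (q (h) (p) (p)) (k (h) (p) (w)) (r (h) (w) (w))) (t (k (h) (p) (w)) (r (h) (w) (w)))) : B
      (h) : C
        (h) : C
        (p) : B
        (w) : A
      (k (h) (p) (w)) : B
        (w) : A
        (w) : A
      (f (w) (w)) : A
    (k (h) (k (h) (p) (w)) (f (w) (w))) : B
        (h) : C
        (p) : B
        (p) : B
      (q (h) (p) (p)) : C
        (h) : C
        (w) : A
        (w) : A
      (r (h) (w) (w)) : A
        (w) : A
        (w) : A
      (f (w) (w)) : A
    (r (q (h) (p) (p)) (r (h) (w) (w)) (f (w) (w))) : A
  (t (k (h) (k (h) (p) (w)) (f (w) (w))) (r (q (h) (p) (p)) (r (h) (w) (w)) (f (w) (w)))) : A
(t (k (q (q (h) (p) (p)) (k (h) (p) (w)) (k (h) (p) (w))) (k (q (h) (p) (p)) (k (h) (p) (w)) (r (h) (w) (w))) (t (k (h) (p) (w)) (r (h) (w) (w)))) (t (k (h) (k (h) (p) (w)) (f (w) (w))) (r (q (h) (p) (p)) (r (h) (w) (w)) (f (w) (w))))) : A

well-sorted; sort = A


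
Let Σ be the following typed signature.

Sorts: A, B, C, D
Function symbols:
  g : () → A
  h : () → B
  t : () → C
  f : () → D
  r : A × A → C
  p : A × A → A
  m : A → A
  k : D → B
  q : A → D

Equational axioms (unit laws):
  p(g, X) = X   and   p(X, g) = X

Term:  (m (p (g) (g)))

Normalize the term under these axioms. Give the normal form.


normal form = (m (g))

1. (m (p (g) (g)))  →  (m (g))


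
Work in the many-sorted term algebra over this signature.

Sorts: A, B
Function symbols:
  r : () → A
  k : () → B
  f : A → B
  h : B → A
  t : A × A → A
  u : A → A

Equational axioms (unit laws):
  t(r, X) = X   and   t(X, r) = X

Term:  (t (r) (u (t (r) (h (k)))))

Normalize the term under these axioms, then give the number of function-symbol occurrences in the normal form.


1. (t (r) (u (t (r) (h (k)))))  →  (u (t (r) (h (k))))
2. (u (t (r) (h (k))))  →  (u (h (k)))
normal form: (u (h (k)))

size = 3


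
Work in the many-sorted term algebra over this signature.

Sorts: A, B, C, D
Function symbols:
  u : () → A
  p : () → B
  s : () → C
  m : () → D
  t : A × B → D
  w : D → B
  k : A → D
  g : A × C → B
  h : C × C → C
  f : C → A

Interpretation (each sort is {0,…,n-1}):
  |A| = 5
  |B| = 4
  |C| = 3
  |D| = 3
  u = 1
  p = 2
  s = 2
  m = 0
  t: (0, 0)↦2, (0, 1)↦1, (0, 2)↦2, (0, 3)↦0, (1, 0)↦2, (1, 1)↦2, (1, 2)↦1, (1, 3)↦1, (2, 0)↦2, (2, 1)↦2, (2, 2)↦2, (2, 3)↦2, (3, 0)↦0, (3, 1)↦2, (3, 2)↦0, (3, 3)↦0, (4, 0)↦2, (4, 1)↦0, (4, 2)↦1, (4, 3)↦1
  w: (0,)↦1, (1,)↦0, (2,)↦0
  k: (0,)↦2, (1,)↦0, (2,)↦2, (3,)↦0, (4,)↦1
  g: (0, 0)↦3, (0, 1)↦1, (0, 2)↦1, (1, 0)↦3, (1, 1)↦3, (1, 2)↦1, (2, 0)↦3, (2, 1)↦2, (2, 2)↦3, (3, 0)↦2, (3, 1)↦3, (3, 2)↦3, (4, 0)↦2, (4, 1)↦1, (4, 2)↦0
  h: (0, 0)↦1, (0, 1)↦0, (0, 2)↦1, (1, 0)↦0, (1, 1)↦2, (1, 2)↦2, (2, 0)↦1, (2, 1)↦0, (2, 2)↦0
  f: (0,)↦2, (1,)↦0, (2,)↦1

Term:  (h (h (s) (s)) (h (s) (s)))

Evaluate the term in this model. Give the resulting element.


  s = 2
  s = 2
  (h (s) (s)) = h(2, 2) = 0
  s = 2
  s = 2
  (h (s) (s)) = h(2, 2) = 0
  (h (h (s) (s)) (h (s) (s))) = h(0, 0) = 1

value = 1


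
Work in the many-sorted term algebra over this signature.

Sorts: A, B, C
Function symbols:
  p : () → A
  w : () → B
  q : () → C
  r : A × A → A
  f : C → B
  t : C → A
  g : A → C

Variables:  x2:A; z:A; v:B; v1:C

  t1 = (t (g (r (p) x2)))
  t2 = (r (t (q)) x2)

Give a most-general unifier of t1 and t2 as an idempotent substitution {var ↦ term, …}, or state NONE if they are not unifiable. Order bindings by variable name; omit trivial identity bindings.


NONE (not unifiable)

head clash or occurs-check failure — not unifiable


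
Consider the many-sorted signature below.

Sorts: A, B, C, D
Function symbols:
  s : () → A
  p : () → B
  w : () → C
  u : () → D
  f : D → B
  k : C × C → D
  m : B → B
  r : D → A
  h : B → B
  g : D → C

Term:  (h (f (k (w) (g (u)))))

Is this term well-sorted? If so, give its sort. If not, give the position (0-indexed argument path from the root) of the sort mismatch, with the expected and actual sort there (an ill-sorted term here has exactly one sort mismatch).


      (w) : C
        (u) : D
      (g (u)) : C
    (k (w) (g (u))) : D
  (f (k (w) (g (u)))) : B
(h (f (k (w) (g (u))))) : B

well-sorted; sort = B


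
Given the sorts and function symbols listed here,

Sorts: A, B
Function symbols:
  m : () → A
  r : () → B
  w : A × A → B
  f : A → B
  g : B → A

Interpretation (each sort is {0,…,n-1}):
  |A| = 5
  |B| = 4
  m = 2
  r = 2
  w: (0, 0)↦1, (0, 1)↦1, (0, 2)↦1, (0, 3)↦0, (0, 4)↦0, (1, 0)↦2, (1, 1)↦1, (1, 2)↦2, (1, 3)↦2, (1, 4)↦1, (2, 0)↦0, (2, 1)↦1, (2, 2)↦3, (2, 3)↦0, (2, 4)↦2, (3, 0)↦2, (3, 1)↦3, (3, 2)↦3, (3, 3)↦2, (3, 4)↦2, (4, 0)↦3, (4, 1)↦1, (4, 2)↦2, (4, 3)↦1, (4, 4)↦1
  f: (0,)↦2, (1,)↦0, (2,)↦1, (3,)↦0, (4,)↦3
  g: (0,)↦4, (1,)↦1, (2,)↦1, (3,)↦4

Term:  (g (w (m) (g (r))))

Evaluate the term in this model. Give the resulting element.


value = 1

  m = 2
  r = 2
  (g (r)) = g(2,) = 1
  (w (m) (g (r))) = w(2, 1) = 1
  (g (w (m) (g (r)))) = g(1,) = 1


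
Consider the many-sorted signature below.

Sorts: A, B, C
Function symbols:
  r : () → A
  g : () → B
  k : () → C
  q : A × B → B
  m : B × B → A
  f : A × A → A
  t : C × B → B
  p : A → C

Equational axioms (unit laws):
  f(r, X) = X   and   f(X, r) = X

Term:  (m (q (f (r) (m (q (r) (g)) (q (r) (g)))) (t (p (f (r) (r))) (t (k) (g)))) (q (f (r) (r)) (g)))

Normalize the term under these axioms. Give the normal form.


normal form = (m (q (m (q (r) (g)) (q (r) (g))) (t (p (r)) (t (k) (g)))) (q (r) (g)))

1. (m (q (f (r) (m (q (r) (g)) (q (r) (g)))) (t (p (f (r) (r))) (t (k) (g)))) (q (f (r) (r)) (g)))  →  (m (q (m (q (r) (g)) (q (r) (g))) (t (p (f (r) (r))) (t (k) (g)))) (q (f (r) (r)) (g)))
2. (m (q (m (q (r) (g)) (q (r) (g))) (t (p (f (r) (r))) (t (k) (g)))) (q (f (r) (r)) (g)))  →  (m (q (m (q (r) (g)) (q (r) (g))) (t (p (r)) (t (k) (g)))) (q (f (r) (r)) (g)))
3. (m (q (m (q (r) (g)) (q (r) (g))) (t (p (r)) (t (k) (g)))) (q (f (r) (r)) (g)))  →  (m (q (m (q (r) (g)) (q (r) (g))) (t (p (r)) (t (k) (g)))) (q (r) (g)))


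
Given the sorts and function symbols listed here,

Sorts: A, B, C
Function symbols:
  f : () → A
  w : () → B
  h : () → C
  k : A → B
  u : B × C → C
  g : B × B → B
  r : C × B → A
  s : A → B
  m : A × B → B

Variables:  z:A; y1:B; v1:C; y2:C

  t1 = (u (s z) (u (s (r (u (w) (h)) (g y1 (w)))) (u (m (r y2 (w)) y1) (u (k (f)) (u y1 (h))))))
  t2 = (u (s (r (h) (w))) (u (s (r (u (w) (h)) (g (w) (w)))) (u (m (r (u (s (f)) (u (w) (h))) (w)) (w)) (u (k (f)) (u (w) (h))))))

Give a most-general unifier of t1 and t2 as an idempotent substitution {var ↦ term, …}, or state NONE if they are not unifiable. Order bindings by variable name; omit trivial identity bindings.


{y1 ↦ (w), y2 ↦ (u (s (f)) (u (w) (h))), z ↦ (r (h) (w))}


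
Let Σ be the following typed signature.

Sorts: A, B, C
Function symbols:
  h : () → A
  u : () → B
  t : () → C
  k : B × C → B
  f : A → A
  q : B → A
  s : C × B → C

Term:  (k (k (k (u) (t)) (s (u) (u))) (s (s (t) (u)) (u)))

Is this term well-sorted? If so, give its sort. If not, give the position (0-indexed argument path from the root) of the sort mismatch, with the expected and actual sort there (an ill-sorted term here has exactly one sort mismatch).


ill-sorted at position [0, 1, 0]: expected C, got B

      (u) : B
      (t) : C
    (k (u) (t)) : B
      (u) : B
      (u) : B
    (s (u) (u)) : ✗ arg 0 at [0, 1, 0] has sort B, expected C
      (t) : C
      (u) : B
    (s (t) (u)) : C
    (u) : B
  (s (s (t) (u)) (u)) : C


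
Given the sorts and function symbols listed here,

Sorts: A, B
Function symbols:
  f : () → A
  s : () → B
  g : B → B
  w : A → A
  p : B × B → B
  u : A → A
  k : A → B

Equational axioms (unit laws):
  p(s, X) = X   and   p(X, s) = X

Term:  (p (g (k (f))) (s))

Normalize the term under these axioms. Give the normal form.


1. (p (g (k (f))) (s))  →  (g (k (f)))

normal form = (g (k (f)))


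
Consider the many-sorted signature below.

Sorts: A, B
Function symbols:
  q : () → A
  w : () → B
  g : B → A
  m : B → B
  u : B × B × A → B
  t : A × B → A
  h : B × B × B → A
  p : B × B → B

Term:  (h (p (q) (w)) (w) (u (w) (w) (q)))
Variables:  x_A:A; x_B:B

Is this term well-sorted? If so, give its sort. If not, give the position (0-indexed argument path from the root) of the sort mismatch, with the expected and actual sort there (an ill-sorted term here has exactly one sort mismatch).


ill-sorted at position [0, 0]: expected B, got A

    (q) : A
    (w) : B
  (p (q) (w)) : ✗ arg 0 at [0, 0] has sort A, expected B
  (w) : B
    (w) : B
    (w) : B
    (q) : A
  (u (w) (w) (q)) : B


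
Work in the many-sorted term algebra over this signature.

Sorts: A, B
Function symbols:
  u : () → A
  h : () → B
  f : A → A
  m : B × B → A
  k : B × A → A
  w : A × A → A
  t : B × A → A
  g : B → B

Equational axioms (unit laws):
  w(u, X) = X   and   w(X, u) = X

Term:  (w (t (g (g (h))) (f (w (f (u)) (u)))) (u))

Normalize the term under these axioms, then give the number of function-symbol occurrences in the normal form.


1. (w (t (g (g (h))) (f (w (f (u)) (u)))) (u))  →  (t (g (g (h))) (f (w (f (u)) (u))))
2. (t (g (g (h))) (f (w (f (u)) (u))))  →  (t (g (g (h))) (f (f (u))))
normal form: (t (g (g (h))) (f (f (u))))

size = 7


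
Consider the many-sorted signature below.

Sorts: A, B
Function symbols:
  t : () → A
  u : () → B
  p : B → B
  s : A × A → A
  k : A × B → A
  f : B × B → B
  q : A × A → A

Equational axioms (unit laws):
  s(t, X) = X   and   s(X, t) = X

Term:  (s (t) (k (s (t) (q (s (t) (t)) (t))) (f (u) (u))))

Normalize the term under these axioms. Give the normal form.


normal form = (k (q (t) (t)) (f (u) (u)))

1. (s (t) (k (s (t) (q (s (t) (t)) (t))) (f (u) (u))))  →  (k (s (t) (q (s (t) (t)) (t))) (f (u) (u)))
2. (k (s (t) (q (s (t) (t)) (t))) (f (u) (u)))  →  (k (q (s (t) (t)) (t)) (f (u) (u)))
3. (k (q (s (t) (t)) (t)) (f (u) (u)))  →  (k (q (t) (t)) (f (u) (u)))


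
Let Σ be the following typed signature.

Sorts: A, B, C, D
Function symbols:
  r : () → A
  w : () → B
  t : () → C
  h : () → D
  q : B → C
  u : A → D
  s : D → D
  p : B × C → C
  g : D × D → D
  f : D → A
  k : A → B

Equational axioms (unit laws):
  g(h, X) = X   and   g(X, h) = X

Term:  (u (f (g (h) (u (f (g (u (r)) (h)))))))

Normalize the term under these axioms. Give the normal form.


1. (u (f (g (h) (u (f (g (u (r)) (h)))))))  →  (u (f (u (f (g (u (r)) (h))))))
2. (u (f (u (f (g (u (r)) (h))))))  →  (u (f (u (f (u (r))))))

normal form = (u (f (u (f (u (r))))))


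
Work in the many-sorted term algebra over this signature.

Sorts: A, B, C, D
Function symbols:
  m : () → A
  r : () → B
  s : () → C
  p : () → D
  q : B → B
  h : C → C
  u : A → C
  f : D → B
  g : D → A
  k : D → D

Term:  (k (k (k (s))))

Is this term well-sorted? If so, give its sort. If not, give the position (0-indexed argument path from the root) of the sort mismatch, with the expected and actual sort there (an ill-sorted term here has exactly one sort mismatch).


ill-sorted at position [0, 0, 0]: expected D, got C

      (s) : C
    (k (s)) : ✗ arg 0 at [0, 0, 0] has sort C, expected D


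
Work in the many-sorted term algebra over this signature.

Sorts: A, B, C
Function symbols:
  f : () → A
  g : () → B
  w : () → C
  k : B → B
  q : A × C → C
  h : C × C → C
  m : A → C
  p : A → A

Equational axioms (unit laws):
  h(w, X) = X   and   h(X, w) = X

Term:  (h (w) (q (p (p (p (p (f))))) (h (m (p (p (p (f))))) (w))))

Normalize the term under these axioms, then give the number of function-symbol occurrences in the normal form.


1. (h (w) (q (p (p (p (p (f))))) (h (m (p (p (p (f))))) (w))))  →  (q (p (p (p (p (f))))) (h (m (p (p (p (f))))) (w)))
2. (q (p (p (p (p (f))))) (h (m (p (p (p (f))))) (w)))  →  (q (p (p (p (p (f))))) (m (p (p (p (f))))))
normal form: (q (p (p (p (p (f))))) (m (p (p (p (f))))))

size = 11


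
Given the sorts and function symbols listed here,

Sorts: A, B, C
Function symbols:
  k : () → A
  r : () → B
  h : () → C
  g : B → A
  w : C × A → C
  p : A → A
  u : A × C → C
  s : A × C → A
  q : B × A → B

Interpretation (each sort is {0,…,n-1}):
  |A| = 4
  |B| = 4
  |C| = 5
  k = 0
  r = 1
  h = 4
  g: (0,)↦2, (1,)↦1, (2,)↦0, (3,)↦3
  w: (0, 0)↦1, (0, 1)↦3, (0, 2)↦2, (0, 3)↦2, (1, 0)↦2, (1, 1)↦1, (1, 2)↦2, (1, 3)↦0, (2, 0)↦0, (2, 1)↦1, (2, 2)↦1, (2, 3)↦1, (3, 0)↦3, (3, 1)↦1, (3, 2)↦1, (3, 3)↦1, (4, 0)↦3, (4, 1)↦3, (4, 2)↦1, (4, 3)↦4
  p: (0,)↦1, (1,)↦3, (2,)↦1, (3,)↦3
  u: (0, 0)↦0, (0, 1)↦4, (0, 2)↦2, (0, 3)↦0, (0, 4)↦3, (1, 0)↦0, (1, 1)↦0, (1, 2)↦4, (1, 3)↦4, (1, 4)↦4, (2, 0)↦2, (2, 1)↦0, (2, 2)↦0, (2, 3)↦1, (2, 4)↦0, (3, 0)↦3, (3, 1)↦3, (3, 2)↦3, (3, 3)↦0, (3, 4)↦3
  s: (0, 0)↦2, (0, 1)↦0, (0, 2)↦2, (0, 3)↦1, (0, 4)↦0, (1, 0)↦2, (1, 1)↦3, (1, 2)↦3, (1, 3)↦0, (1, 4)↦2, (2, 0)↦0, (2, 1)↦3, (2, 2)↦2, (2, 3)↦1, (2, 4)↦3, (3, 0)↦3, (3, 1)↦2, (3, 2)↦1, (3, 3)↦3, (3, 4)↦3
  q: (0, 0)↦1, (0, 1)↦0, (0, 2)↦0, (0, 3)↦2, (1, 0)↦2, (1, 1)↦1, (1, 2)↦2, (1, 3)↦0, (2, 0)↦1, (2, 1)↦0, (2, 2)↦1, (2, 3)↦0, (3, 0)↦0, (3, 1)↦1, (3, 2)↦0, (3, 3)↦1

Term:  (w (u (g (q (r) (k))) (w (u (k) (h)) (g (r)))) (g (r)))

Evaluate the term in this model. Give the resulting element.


  r = 1
  k = 0
  (q (r) (k)) = q(1, 0) = 2
  (g (q (r) (k))) = g(2,) = 0
  k = 0
  h = 4
  (u (k) (h)) = u(0, 4) = 3
  r = 1
  (g (r)) = g(1,) = 1
  (w (u (k) (h)) (g (r))) = w(3, 1) = 1
  (u (g (q (r) (k))) (w (u (k) (h)) (g (r)))) = u(0, 1) = 4
  r = 1
  (g (r)) = g(1,) = 1
  (w (u (g (q (r) (k))) (w (u (k) (h)) (g (r)))) (g (r))) = w(4, 1) = 3

value = 3


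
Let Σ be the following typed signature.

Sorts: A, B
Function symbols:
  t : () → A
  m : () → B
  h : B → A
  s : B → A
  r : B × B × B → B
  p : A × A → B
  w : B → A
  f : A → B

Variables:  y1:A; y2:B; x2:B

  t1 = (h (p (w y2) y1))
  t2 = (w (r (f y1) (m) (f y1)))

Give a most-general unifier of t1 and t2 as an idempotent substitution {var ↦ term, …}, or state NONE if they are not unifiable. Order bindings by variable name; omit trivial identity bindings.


NONE (not unifiable)

head clash or occurs-check failure — not unifiable


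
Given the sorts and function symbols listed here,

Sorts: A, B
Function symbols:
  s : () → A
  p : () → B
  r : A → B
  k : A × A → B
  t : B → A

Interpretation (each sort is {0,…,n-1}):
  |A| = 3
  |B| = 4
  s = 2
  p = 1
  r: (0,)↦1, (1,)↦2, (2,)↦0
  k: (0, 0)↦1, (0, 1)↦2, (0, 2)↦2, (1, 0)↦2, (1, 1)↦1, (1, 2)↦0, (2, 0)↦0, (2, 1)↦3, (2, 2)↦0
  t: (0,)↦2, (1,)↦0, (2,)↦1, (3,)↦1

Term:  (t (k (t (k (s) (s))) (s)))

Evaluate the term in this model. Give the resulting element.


  s = 2
  s = 2
  (k (s) (s)) = k(2, 2) = 0
  (t (k (s) (s))) = t(0,) = 2
  s = 2
  (k (t (k (s) (s))) (s)) = k(2, 2) = 0
  (t (k (t (k (s) (s))) (s))) = t(0,) = 2

value = 2


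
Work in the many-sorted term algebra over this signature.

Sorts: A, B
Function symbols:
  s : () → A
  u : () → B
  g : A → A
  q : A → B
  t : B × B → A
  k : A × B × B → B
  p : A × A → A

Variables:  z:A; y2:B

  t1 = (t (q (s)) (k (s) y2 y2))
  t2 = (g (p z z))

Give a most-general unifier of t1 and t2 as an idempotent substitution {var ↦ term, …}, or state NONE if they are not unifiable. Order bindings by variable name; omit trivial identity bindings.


NONE (not unifiable)

head clash or occurs-check failure — not unifiable


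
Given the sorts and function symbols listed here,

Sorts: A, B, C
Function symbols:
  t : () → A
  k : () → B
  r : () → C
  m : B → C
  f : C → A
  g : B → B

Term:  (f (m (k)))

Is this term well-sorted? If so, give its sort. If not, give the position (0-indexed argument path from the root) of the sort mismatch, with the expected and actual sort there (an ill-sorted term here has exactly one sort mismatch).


    (k) : B
  (m (k)) : C
(f (m (k))) : A

well-sorted; sort = A


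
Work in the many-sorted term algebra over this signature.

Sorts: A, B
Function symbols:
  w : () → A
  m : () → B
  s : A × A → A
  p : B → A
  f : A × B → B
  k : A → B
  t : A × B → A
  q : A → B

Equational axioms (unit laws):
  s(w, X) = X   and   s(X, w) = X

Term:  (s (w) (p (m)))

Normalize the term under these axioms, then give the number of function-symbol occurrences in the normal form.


size = 2

1. (s (w) (p (m)))  →  (p (m))
normal form: (p (m))


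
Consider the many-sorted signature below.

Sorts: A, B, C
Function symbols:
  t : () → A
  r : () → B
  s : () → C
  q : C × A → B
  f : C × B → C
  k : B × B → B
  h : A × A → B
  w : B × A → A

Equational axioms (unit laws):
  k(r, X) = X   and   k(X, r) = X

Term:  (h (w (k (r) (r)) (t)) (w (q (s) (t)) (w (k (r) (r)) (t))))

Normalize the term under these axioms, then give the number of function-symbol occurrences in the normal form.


1. (h (w (k (r) (r)) (t)) (w (q (s) (t)) (w (k (r) (r)) (t))))  →  (h (w (r) (t)) (w (q (s) (t)) (w (k (r) (r)) (t))))
2. (h (w (r) (t)) (w (q (s) (t)) (w (k (r) (r)) (t))))  →  (h (w (r) (t)) (w (q (s) (t)) (w (r) (t))))
normal form: (h (w (r) (t)) (w (q (s) (t)) (w (r) (t))))

size = 11


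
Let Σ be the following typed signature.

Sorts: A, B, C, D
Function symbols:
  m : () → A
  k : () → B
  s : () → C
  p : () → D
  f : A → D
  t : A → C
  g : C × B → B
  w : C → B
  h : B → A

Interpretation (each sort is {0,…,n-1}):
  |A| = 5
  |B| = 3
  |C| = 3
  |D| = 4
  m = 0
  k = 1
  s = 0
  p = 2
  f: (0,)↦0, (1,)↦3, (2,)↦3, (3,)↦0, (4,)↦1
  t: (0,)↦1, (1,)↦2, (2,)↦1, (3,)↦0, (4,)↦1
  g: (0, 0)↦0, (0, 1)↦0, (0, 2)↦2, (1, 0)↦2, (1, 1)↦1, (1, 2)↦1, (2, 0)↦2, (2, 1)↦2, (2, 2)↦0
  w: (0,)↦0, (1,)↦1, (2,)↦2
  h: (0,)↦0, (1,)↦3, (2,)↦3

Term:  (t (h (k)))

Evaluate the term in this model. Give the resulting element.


  k = 1
  (h (k)) = h(1,) = 3
  (t (h (k))) = t(3,) = 0

value = 0


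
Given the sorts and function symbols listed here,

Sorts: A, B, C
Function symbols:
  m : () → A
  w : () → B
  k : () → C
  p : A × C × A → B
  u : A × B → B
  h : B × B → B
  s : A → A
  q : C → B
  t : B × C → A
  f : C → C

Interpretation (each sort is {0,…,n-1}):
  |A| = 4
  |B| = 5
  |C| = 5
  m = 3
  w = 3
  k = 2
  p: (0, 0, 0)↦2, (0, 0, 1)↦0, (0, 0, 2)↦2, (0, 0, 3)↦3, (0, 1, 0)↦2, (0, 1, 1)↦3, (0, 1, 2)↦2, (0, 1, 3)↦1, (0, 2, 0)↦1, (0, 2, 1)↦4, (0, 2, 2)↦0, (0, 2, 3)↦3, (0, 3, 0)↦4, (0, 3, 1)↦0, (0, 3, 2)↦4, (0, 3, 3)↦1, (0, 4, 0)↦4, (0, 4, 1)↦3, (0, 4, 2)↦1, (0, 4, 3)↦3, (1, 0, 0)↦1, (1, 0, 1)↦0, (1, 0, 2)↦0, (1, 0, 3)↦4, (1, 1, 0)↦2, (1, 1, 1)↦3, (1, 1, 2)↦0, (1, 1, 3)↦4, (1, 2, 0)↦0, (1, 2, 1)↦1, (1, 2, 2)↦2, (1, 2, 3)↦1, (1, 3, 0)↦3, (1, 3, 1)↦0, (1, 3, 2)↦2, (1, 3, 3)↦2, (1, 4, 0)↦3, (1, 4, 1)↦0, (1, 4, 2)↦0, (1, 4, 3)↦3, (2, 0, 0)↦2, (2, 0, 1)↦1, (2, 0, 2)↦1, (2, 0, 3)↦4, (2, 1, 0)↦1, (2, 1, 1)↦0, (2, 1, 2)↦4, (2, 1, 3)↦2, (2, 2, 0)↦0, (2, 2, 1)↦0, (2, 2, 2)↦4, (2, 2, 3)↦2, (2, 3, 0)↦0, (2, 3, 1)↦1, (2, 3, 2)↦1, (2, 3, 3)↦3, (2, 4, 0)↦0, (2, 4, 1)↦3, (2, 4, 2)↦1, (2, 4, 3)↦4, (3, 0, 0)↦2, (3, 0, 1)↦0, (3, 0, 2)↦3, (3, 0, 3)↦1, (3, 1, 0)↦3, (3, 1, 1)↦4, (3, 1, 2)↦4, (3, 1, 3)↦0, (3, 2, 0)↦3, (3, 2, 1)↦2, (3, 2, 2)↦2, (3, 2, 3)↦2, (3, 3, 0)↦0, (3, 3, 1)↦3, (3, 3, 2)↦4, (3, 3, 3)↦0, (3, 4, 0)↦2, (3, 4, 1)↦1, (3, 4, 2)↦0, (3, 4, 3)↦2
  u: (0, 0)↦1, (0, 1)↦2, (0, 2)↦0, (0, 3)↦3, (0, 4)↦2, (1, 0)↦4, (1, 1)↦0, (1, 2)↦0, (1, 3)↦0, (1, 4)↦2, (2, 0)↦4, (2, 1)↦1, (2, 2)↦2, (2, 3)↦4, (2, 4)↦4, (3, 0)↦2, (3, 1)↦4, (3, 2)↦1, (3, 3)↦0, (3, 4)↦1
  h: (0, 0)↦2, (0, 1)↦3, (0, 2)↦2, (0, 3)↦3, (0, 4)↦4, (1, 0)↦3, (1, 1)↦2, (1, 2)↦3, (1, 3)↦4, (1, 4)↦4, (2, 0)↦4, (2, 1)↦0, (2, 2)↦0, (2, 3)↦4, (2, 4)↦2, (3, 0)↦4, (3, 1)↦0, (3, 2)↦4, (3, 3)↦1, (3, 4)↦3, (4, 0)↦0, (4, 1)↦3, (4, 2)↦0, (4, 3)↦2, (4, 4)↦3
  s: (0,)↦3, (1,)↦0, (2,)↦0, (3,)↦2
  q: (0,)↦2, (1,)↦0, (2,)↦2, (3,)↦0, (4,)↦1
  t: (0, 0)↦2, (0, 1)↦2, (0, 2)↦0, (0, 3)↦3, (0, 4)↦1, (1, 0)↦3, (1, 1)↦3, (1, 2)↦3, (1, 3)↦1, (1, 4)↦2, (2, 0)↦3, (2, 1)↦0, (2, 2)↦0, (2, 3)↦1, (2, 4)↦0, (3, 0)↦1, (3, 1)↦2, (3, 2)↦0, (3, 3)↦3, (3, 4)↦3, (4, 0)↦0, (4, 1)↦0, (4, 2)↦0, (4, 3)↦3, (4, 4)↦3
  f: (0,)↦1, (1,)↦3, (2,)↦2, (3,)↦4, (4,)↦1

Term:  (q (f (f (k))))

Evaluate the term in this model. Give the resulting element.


  k = 2
  (f (k)) = f(2,) = 2
  (f (f (k))) = f(2,) = 2
  (q (f (f (k)))) = q(2,) = 2

value = 2


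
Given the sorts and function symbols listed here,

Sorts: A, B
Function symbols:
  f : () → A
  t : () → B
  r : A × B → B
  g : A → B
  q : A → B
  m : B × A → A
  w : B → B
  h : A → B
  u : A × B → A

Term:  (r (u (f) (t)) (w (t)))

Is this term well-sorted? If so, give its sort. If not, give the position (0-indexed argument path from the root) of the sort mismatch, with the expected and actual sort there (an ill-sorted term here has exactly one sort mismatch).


well-sorted; sort = B

    (f) : A
    (t) : B
  (u (f) (t)) : A
    (t) : B
  (w (t)) : B
(r (u (f) (t)) (w (t))) : B


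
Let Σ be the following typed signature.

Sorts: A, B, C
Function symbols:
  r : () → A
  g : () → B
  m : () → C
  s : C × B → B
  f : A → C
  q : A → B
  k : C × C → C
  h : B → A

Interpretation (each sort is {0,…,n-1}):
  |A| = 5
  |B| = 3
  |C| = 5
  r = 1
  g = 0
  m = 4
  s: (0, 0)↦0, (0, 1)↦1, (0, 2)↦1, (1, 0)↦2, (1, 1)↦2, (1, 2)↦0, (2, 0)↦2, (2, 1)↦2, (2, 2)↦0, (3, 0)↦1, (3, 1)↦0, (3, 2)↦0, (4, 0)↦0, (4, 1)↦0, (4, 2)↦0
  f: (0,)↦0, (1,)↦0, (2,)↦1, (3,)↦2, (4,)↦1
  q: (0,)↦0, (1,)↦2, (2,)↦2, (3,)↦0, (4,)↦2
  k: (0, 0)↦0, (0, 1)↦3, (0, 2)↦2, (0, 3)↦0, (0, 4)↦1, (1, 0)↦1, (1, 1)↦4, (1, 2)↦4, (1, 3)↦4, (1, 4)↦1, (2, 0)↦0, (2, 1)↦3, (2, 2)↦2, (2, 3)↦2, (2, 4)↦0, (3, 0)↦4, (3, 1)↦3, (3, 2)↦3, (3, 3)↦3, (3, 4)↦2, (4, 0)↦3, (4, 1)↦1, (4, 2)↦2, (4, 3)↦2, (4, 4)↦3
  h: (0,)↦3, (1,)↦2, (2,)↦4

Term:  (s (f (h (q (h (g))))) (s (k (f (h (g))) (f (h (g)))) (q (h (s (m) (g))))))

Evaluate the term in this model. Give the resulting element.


value = 0

  g = 0
  (h (g)) = h(0,) = 3
  (q (h (g))) = q(3,) = 0
  (h (q (h (g)))) = h(0,) = 3
  (f (h (q (h (g))))) = f(3,) = 2
  g = 0
  (h (g)) = h(0,) = 3
  (f (h (g))) = f(3,) = 2
  g = 0
  (h (g)) = h(0,) = 3
  (f (h (g))) = f(3,) = 2
  (k (f (h (g))) (f (h (g)))) = k(2, 2) = 2
  m = 4
  g = 0
  (s (m) (g)) = s(4, 0) = 0
  (h (s (m) (g))) = h(0,) = 3
  (q (h (s (m) (g)))) = q(3,) = 0
  (s (k (f (h (g))) (f (h (g)))) (q (h (s (m) (g))))) = s(2, 0) = 2
  (s (f (h (q (h (g))))) (s (k (f (h (g))) (f (h (g)))) (q (h (s (m) (g)))))) = s(2, 2) = 0


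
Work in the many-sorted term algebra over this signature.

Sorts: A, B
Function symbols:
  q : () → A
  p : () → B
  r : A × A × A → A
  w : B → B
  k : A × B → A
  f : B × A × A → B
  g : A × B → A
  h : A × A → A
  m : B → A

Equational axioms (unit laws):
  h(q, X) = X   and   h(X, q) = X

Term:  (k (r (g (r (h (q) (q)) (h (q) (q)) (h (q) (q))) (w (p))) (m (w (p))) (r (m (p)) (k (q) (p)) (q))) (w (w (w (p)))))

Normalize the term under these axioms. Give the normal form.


1. (k (r (g (r (h (q) (q)) (h (q) (q)) (h (q) (q))) (w (p))) (m (w (p))) (r (m (p)) (k (q) (p)) (q))) (w (w (w (p)))))  →  (k (r (g (r (q) (h (q) (q)) (h (q) (q))) (w (p))) (m (w (p))) (r (m (p)) (k (q) (p)) (q))) (w (w (w (p)))))
2. (k (r (g (r (q) (h (q) (q)) (h (q) (q))) (w (p))) (m (w (p))) (r (m (p)) (k (q) (p)) (q))) (w (w (w (p)))))  →  (k (r (g (r (q) (q) (h (q) (q))) (w (p))) (m (w (p))) (r (m (p)) (k (q) (p)) (q))) (w (w (w (p)))))
3. (k (r (g (r (q) (q) (h (q) (q))) (w (p))) (m (w (p))) (r (m (p)) (k (q) (p)) (q))) (w (w (w (p)))))  →  (k (r (g (r (q) (q) (q)) (w (p))) (m (w (p))) (r (m (p)) (k (q) (p)) (q))) (w (w (w (p)))))

normal form = (k (r (g (r (q) (q) (q)) (w (p))) (m (w (p))) (r (m (p)) (k (q) (p)) (q))) (w (w (w (p)))))


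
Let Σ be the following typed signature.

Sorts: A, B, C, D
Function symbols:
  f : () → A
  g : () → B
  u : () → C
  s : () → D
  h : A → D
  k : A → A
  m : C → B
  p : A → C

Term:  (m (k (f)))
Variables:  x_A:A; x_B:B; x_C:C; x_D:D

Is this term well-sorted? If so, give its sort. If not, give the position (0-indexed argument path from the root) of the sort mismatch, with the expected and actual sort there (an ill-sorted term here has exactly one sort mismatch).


ill-sorted at position [0]: expected C, got A

    (f) : A
  (k (f)) : A
(m (k (f))) : ✗ arg 0 at [0] has sort A, expected C


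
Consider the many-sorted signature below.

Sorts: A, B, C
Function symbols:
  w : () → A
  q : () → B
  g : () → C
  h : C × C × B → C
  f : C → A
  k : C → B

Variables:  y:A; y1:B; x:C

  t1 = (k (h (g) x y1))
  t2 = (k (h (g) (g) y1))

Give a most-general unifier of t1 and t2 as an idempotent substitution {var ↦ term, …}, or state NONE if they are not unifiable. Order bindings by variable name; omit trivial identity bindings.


{x ↦ (g)}


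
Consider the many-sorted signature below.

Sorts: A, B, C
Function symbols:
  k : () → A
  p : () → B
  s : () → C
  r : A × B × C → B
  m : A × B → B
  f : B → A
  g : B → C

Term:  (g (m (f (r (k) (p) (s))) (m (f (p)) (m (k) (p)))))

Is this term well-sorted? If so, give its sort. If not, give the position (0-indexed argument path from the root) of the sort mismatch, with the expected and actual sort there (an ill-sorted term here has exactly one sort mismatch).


well-sorted; sort = C

        (k) : A
        (p) : B
        (s) : C
      (r (k) (p) (s)) : B
    (f (r (k) (p) (s))) : A
        (p) : B
      (f (p)) : A
        (k) : A
        (p) : B
      (m (k) (p)) : B
    (m (f (p)) (m (k) (p))) : B
  (m (f (r (k) (p) (s))) (m (f (p)) (m (k) (p)))) : B
(g (m (f (r (k) (p) (s))) (m (f (p)) (m (k) (p))))) : C


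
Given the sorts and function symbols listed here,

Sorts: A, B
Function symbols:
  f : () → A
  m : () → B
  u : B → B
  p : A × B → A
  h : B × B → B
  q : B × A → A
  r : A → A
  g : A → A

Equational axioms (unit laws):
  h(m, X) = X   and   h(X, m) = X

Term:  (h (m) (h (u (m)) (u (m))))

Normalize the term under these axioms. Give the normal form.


normal form = (h (u (m)) (u (m)))

1. (h (m) (h (u (m)) (u (m))))  →  (h (u (m)) (u (m)))


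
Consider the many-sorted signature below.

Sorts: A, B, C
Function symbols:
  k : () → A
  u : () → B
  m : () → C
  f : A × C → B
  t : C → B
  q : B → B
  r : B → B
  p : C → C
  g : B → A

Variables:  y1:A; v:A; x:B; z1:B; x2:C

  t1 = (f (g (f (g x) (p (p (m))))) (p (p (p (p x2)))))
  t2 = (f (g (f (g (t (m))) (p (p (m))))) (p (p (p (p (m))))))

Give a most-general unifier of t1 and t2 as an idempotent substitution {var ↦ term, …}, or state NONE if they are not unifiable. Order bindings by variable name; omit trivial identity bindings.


{x ↦ (t (m)), x2 ↦ (m)}


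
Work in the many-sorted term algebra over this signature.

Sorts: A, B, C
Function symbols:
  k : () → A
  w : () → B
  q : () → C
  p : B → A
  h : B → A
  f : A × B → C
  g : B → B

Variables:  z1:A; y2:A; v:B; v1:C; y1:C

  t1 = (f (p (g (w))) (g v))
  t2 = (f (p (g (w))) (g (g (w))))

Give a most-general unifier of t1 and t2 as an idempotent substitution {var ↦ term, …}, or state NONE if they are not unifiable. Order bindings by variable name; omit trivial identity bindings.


{v ↦ (g (w))}


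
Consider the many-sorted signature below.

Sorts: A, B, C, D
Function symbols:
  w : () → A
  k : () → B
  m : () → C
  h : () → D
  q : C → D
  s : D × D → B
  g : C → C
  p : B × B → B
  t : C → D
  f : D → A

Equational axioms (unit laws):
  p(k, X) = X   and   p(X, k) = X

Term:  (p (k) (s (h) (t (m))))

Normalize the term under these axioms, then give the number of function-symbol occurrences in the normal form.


size = 4

1. (p (k) (s (h) (t (m))))  →  (s (h) (t (m)))
normal form: (s (h) (t (m)))


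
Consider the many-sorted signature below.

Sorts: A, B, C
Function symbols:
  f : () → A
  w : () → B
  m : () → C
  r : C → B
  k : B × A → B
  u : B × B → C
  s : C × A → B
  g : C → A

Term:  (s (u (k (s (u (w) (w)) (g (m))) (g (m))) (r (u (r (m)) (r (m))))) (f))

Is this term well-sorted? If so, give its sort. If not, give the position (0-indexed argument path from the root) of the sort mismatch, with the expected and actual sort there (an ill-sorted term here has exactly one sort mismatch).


well-sorted; sort = B

          (w) : B
          (w) : B
        (u (w) (w)) : C
          (m) : C
        (g (m)) : A
      (s (u (w) (w)) (g (m))) : B
        (m) : C
      (g (m)) : A
    (k (s (u (w) (w)) (g (m))) (g (m))) : B
          (m) : C
        (r (m)) : B
          (m) : C
        (r (m)) : B
      (u (r (m)) (r (m))) : C
    (r (u (r (m)) (r (m)))) : B
  (u (k (s (u (w) (w)) (g (m))) (g (m))) (r (u (r (m)) (r (m))))) : C
  (f) : A
(s (u (k (s (u (w) (w)) (g (m))) (g (m))) (r (u (r (m)) (r (m))))) (f)) : B


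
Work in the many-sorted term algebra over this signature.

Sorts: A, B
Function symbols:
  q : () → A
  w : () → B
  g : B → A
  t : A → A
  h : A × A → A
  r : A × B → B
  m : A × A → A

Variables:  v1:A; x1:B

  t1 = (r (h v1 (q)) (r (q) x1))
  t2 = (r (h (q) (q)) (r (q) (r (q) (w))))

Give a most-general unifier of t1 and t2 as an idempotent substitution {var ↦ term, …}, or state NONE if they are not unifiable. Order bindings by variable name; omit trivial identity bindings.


{v1 ↦ (q), x1 ↦ (r (q) (w))}


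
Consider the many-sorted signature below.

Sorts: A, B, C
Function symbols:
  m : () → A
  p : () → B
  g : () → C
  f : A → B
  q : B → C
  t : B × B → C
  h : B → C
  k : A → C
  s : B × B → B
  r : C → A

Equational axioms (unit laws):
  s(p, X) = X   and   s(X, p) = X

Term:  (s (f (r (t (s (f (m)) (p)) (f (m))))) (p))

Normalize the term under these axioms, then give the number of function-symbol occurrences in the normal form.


size = 7

1. (s (f (r (t (s (f (m)) (p)) (f (m))))) (p))  →  (f (r (t (s (f (m)) (p)) (f (m)))))
2. (f (r (t (s (f (m)) (p)) (f (m)))))  →  (f (r (t (f (m)) (f (m)))))
normal form: (f (r (t (f (m)) (f (m)))))


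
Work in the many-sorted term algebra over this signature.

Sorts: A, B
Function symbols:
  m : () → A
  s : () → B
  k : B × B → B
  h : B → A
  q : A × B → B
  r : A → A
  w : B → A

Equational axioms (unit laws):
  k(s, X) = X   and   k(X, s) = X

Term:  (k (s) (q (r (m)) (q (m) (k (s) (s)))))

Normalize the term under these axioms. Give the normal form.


1. (k (s) (q (r (m)) (q (m) (k (s) (s)))))  →  (q (r (m)) (q (m) (k (s) (s))))
2. (q (r (m)) (q (m) (k (s) (s))))  →  (q (r (m)) (q (m) (s)))

normal form = (q (r (m)) (q (m) (s)))


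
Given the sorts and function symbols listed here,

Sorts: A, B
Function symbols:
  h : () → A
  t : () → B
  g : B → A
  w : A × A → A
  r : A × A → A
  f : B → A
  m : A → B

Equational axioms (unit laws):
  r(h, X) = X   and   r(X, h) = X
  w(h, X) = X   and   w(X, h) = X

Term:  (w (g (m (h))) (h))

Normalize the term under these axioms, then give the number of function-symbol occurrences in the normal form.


1. (w (g (m (h))) (h))  →  (g (m (h)))
normal form: (g (m (h)))

size = 3


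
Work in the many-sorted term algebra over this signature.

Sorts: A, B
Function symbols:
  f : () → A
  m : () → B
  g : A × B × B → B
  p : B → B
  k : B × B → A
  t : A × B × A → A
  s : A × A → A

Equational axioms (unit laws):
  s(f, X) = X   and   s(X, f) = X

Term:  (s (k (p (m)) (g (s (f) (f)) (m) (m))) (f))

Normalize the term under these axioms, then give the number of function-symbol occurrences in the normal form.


size = 7

1. (s (k (p (m)) (g (s (f) (f)) (m) (m))) (f))  →  (k (p (m)) (g (s (f) (f)) (m) (m)))
2. (k (p (m)) (g (s (f) (f)) (m) (m)))  →  (k (p (m)) (g (f) (m) (m)))
normal form: (k (p (m)) (g (f) (m) (m)))


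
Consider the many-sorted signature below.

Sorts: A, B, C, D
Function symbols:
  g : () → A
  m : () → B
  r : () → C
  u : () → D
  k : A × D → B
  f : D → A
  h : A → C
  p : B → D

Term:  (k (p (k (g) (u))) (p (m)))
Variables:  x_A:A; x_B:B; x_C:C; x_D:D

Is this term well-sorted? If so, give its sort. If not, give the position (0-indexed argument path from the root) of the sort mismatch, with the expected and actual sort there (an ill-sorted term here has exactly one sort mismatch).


      (g) : A
      (u) : D
    (k (g) (u)) : B
  (p (k (g) (u))) : D
    (m) : B
  (p (m)) : D
(k (p (k (g) (u))) (p (m))) : ✗ arg 0 at [0] has sort D, expected A

ill-sorted at position [0]: expected A, got D


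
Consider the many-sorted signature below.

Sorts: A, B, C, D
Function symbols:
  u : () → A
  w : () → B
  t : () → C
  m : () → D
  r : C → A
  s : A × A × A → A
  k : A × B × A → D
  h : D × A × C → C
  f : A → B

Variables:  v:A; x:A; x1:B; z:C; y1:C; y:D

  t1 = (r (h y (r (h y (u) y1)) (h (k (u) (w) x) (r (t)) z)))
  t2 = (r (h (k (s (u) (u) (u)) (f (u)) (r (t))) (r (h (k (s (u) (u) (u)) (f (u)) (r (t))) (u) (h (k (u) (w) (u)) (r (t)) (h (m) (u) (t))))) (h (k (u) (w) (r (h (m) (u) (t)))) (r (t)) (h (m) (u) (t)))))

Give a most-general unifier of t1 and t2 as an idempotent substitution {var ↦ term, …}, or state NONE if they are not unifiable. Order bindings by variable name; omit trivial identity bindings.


{x ↦ (r (h (m) (u) (t))), y ↦ (k (s (u) (u) (u)) (f (u)) (r (t))), y1 ↦ (h (k (u) (w) (u)) (r (t)) (h (m) (u) (t))), z ↦ (h (m) (u) (t))}


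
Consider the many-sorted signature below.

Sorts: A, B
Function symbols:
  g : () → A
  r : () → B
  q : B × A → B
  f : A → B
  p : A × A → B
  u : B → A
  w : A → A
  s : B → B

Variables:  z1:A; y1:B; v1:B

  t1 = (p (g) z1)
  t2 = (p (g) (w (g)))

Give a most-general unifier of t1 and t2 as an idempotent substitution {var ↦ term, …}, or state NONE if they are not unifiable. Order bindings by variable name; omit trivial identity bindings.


{z1 ↦ (w (g))}


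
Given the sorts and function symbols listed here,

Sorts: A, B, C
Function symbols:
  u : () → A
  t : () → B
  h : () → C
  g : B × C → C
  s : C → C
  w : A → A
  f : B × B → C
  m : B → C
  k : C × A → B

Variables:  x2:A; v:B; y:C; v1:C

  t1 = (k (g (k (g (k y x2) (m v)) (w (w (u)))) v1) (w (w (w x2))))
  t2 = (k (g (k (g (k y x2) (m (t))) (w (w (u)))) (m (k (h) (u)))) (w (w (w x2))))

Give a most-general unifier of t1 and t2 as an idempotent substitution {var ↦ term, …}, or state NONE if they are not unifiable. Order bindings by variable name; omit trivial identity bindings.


{v ↦ (t), v1 ↦ (m (k (h) (u)))}


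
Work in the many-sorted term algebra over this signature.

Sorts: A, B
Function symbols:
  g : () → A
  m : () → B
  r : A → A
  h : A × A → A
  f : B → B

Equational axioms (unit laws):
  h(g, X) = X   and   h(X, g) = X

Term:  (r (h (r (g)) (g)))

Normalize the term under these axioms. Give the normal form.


1. (r (h (r (g)) (g)))  →  (r (r (g)))

normal form = (r (r (g)))


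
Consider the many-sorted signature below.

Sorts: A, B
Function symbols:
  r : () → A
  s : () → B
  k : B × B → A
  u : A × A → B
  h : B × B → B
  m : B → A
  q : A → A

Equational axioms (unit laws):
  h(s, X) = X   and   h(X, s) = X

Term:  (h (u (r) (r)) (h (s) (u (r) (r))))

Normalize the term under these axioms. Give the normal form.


normal form = (h (u (r) (r)) (u (r) (r)))

1. (h (u (r) (r)) (h (s) (u (r) (r))))  →  (h (u (r) (r)) (u (r) (r)))


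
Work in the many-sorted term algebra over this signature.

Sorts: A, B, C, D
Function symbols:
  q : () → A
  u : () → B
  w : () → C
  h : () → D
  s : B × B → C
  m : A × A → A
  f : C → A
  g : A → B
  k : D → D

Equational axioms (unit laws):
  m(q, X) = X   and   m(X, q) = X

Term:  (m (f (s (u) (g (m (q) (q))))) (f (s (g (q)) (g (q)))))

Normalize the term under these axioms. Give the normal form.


1. (m (f (s (u) (g (m (q) (q))))) (f (s (g (q)) (g (q)))))  →  (m (f (s (u) (g (q)))) (f (s (g (q)) (g (q)))))

normal form = (m (f (s (u) (g (q)))) (f (s (g (q)) (g (q)))))


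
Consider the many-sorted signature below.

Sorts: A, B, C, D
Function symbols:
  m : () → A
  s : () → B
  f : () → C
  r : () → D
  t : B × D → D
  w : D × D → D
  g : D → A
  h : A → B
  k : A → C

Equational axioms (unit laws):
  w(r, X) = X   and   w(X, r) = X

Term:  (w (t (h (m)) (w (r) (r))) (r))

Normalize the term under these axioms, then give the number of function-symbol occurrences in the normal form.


size = 4

1. (w (t (h (m)) (w (r) (r))) (r))  →  (t (h (m)) (w (r) (r)))
2. (t (h (m)) (w (r) (r)))  →  (t (h (m)) (r))
normal form: (t (h (m)) (r))


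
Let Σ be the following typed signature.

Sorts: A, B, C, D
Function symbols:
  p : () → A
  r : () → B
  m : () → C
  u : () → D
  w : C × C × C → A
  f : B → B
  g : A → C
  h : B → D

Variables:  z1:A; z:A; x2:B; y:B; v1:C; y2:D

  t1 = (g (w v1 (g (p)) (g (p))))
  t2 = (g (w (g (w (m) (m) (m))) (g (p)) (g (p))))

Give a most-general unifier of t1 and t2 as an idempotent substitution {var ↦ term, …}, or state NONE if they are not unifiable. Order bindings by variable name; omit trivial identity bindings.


{v1 ↦ (g (w (m) (m) (m)))}


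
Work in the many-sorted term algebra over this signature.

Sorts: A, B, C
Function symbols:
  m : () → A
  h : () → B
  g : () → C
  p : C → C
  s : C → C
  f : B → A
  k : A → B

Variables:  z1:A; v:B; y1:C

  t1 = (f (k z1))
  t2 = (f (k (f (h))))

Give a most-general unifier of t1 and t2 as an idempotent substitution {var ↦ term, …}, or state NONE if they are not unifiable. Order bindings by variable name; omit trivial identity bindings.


{z1 ↦ (f (h))}
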